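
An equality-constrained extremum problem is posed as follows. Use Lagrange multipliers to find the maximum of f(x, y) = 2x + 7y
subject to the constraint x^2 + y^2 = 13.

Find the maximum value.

Set up Lagrange conditions: grad f = lambda * grad g
  2 = 2*lambda*x
  7 = 2*lambda*y
From these: x/y = 2/7, so x = 2t, y = 7t for some t.
Substitute into constraint: (2t)^2 + (7t)^2 = 13
  t^2 * 53 = 13
  t = sqrt(13/53)
Maximum = 2*x + 7*y = (2^2 + 7^2)*t = 53 * sqrt(13/53) = sqrt(689)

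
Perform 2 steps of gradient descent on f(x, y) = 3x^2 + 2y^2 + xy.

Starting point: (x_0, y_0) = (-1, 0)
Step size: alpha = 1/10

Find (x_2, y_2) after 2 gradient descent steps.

f(x,y) = 3x^2 + 2y^2 + xy
grad_x = 6x + 1y, grad_y = 4y + 1x
Step 1: grad = (-6, -1), (-2/5, 1/10)
Step 2: grad = (-23/10, 0), (-17/100, 1/10)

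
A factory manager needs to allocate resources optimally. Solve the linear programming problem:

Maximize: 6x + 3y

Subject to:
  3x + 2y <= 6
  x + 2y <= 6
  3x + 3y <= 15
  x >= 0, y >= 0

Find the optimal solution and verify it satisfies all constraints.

Feasible vertices: (0, 0), (0, 3), (2, 0)
Objective 6x + 3y at each vertex:
  (0, 0): 0
  (0, 3): 9
  (2, 0): 12
Maximum is 12 at (2, 0).
Verify constraints at (x, y) = (2, 0):
  3*2 + 2*0 = 6 <= 6 (active)
  1*2 + 2*0 = 2 <= 6
  3*2 + 3*0 = 6 <= 15
  x = 2 >= 0, y = 0 >= 0. All constraints satisfied.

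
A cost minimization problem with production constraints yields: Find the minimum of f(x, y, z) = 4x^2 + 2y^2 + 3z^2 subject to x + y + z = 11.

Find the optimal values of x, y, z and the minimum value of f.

Using Lagrange multipliers on f = 4x^2 + 2y^2 + 3z^2 with constraint x + y + z = 11:
Conditions: 2*4*x = lambda, 2*2*y = lambda, 2*3*z = lambda
So x = lambda/8, y = lambda/4, z = lambda/6
Substituting into constraint: lambda * (13/24) = 11
lambda = 264/13
x = 33/13, y = 66/13, z = 44/13
Minimum value = 1452/13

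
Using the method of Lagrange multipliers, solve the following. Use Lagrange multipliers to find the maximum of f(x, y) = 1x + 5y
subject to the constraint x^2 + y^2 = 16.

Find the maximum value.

Set up Lagrange conditions: grad f = lambda * grad g
  1 = 2*lambda*x
  5 = 2*lambda*y
From these: x/y = 1/5, so x = 1t, y = 5t for some t.
Substitute into constraint: (1t)^2 + (5t)^2 = 16
  t^2 * 26 = 16
  t = sqrt(16/26)
Maximum = 1*x + 5*y = (1^2 + 5^2)*t = 26 * sqrt(16/26) = sqrt(416)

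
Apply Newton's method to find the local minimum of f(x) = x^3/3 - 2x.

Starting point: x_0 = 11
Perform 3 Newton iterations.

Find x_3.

f(x) = x^3/3 - 2x
f'(x) = x^2 - 2, f''(x) = 2x
Newton update: x_{n+1} = x_n - (x_n^2 - 2)/(2*x_n)
Step 1: x_0 = 11, f'=119, f''=22, x_1 = 123/22
Step 2: x_1 = 123/22, f'=14161/484, f''=123/11, x_2 = 16097/5412
Step 3: x_2 = 16097/5412, f'=200533921/29289744, f''=16097/2706, x_3 = 317692897/174233928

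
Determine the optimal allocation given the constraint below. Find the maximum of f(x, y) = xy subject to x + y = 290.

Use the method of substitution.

Substitute y = 290 - x into f(x,y) = xy:
g(x) = x(290 - x) = 290x - x^2
g'(x) = 290 - 2x = 0  =>  x = 145
y = 290 - 145 = 145
Maximum value = 145 * 145 = 21025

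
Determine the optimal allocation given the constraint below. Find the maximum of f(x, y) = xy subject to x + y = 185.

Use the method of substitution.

Substitute y = 185 - x into f(x,y) = xy:
g(x) = x(185 - x) = 185x - x^2
g'(x) = 185 - 2x = 0  =>  x = 185/2
y = 185 - 185/2 = 185/2
Maximum value = (185/2) * (185/2) = 34225/4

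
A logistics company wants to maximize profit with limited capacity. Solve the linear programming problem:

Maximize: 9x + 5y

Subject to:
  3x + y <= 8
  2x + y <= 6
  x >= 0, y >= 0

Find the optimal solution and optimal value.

Feasible vertices: (0, 0), (0, 6), (2, 2), (8/3, 0)
Objective 9x + 5y at each:
  (0, 0): 0
  (0, 6): 30
  (2, 2): 28
  (8/3, 0): 24
Maximum is 30 at (0, 6).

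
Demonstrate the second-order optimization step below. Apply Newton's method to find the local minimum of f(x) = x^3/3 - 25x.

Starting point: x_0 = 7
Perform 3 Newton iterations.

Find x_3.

f(x) = x^3/3 - 25x
f'(x) = x^2 - 25, f''(x) = 2x
Newton update: x_{n+1} = x_n - (x_n^2 - 25)/(2*x_n)
Step 1: x_0 = 7, f'=24, f''=14, x_1 = 37/7
Step 2: x_1 = 37/7, f'=144/49, f''=74/7, x_2 = 1297/259
Step 3: x_2 = 1297/259, f'=5184/67081, f''=2594/259, x_3 = 1679617/335923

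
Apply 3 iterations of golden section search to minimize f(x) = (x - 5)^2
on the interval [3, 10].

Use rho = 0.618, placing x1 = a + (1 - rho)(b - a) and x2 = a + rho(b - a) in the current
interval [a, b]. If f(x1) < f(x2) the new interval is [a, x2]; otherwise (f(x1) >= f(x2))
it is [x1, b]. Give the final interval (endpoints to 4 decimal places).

Golden section search for min of f(x) = (x - 5)^2 on [3, 10].
Each step: x1 = a + (1 - rho)(b - a), x2 = a + rho(b - a); if f(x1) < f(x2) keep [a, x2], otherwise keep [x1, b].
Step 1: [3.0000, 10.0000], x1=5.6740 (f=0.4543), x2=7.3260 (f=5.4103); f(x1) < f(x2) => keep [3.0000, 7.3260]
Step 2: [3.0000, 7.3260], x1=4.6525 (f=0.1207), x2=5.6735 (f=0.4536); f(x1) < f(x2) => keep [3.0000, 5.6735]
Step 3: [3.0000, 5.6735], x1=4.0213 (f=0.9579), x2=4.6522 (f=0.1210); f(x1) > f(x2) => keep [4.0213, 5.6735]
Final interval: [4.0213, 5.6735]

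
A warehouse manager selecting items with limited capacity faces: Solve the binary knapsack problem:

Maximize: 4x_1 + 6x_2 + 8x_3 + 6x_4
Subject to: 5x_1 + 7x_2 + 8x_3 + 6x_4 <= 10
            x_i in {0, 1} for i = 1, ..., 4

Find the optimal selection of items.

Items: item 1 (v=4, w=5), item 2 (v=6, w=7), item 3 (v=8, w=8), item 4 (v=6, w=6)
Capacity: 10
Checking all 16 subsets (w = total weight, v = total value):
  {}: w = 0, v = 0
  {1}: w = 5, v = 4
  {2}: w = 7, v = 6
  {3}: w = 8, v = 8
  {4}: w = 6, v = 6
  {1, 2}: w = 12 > 10, infeasible
  {1, 3}: w = 13 > 10, infeasible
  {1, 4}: w = 11 > 10, infeasible
  {2, 3}: w = 15 > 10, infeasible
  {2, 4}: w = 13 > 10, infeasible
  {3, 4}: w = 14 > 10, infeasible
  {1, 2, 3}: w = 20 > 10, infeasible
  {1, 2, 4}: w = 18 > 10, infeasible
  {1, 3, 4}: w = 19 > 10, infeasible
  {2, 3, 4}: w = 21 > 10, infeasible
  {1, 2, 3, 4}: w = 26 > 10, infeasible
Best feasible subset: items [3]
Total weight: 8 <= 10, total value: 8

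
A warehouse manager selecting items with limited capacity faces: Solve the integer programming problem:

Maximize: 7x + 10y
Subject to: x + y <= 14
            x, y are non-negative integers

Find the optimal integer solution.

Objective: 7x + 10y, constraint: x + y <= 14
Coefficient of y is 10 > coefficient of x is 7, so allocate the entire budget to y.
Optimal: x = 0, y = 14, value = 140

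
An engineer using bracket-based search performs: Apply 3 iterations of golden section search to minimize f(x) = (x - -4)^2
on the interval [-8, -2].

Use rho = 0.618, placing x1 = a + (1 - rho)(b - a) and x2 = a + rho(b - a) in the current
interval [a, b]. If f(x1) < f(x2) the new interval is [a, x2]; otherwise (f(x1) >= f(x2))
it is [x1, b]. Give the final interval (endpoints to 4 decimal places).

Golden section search for min of f(x) = (x - -4)^2 on [-8, -2].
Each step: x1 = a + (1 - rho)(b - a), x2 = a + rho(b - a); if f(x1) < f(x2) keep [a, x2], otherwise keep [x1, b].
Step 1: [-8.0000, -2.0000], x1=-5.7080 (f=2.9173), x2=-4.2920 (f=0.0853); f(x1) > f(x2) => keep [-5.7080, -2.0000]
Step 2: [-5.7080, -2.0000], x1=-4.2915 (f=0.0850), x2=-3.4165 (f=0.3405); f(x1) < f(x2) => keep [-5.7080, -3.4165]
Step 3: [-5.7080, -3.4165], x1=-4.8326 (f=0.6933), x2=-4.2918 (f=0.0852); f(x1) > f(x2) => keep [-4.8326, -3.4165]
Final interval: [-4.8326, -3.4165]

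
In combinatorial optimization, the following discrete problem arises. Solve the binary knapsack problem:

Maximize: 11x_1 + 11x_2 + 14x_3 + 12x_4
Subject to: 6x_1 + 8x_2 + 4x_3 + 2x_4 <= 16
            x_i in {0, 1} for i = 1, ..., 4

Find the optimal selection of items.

Items: item 1 (v=11, w=6), item 2 (v=11, w=8), item 3 (v=14, w=4), item 4 (v=12, w=2)
Capacity: 16
Checking all 16 subsets (w = total weight, v = total value):
  {}: w = 0, v = 0
  {1}: w = 6, v = 11
  {2}: w = 8, v = 11
  {3}: w = 4, v = 14
  {4}: w = 2, v = 12
  {1, 2}: w = 14, v = 22
  {1, 3}: w = 10, v = 25
  {1, 4}: w = 8, v = 23
  {2, 3}: w = 12, v = 25
  {2, 4}: w = 10, v = 23
  {3, 4}: w = 6, v = 26
  {1, 2, 3}: w = 18 > 16, infeasible
  {1, 2, 4}: w = 16, v = 34
  {1, 3, 4}: w = 12, v = 37
  {2, 3, 4}: w = 14, v = 37
  {1, 2, 3, 4}: w = 20 > 16, infeasible
Best feasible subset: items [1, 3, 4]
(The same value 37 is also attained by {2, 3, 4}.)
Total weight: 12 <= 16, total value: 37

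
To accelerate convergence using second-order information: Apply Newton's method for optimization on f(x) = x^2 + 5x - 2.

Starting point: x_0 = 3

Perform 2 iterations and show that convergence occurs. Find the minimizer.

f(x) = x^2 + 5x - 2, f'(x) = 2x + (5), f''(x) = 2
Step 1: f'(3) = 11, x_1 = 3 - 11/2 = -5/2
Step 2: f'(-5/2) = 0, x_2 = -5/2 (converged)
Newton's method converges in 1 step for quadratics.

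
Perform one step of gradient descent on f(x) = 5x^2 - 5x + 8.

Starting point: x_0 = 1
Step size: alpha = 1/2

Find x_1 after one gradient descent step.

f(x) = 5x^2 - 5x + 8
f'(x) = 10x - 5
f'(1) = 10*1 + (-5) = 5
x_1 = x_0 - alpha * f'(x_0) = 1 - 1/2 * 5 = -3/2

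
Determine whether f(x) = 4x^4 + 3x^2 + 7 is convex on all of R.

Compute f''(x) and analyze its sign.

f(x) = 4x^4 + 3x^2 + 7
f'(x) = 16x^3 + 6x
f''(x) = 48x^2 + 6
f''(x) = 48x^2 + 6 >= 6 > 0 for all x
Therefore, f is convex on R.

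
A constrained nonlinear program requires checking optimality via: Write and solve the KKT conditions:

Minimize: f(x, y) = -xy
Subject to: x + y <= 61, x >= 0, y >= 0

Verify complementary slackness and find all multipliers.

Problem: min -xy s.t. x + y <= 61 (multiplier lambda), x >= 0 (mu_x), y >= 0 (mu_y)
KKT stationarity: -y + lambda - mu_x = 0, -x + lambda - mu_y = 0, with lambda, mu_x, mu_y >= 0
Complementary slackness: lambda*(x + y - 61) = 0, mu_x*x = 0, mu_y*y = 0
If lambda = 0: y = -mu_x <= 0 and x = -mu_y <= 0 force x = y = 0 with f = 0; but x = y = 61/2 is feasible with f = -3721/4 < 0, so this is not the minimum. Hence lambda > 0 and x + y = 61.
Try x > 0, y > 0 (so mu_x = mu_y = 0): y = lambda, x = lambda => x = y = lambda
x + y = 61 => 2*lambda = 61 => lambda = 61/2
x* = y* = 61/2 > 0, consistent with mu_x = mu_y = 0.
(Any feasible point with x = 0 or y = 0 has f = 0 > -3721/4, so the minimum is not on those boundaries.)
min(-xy) = -3721/4 (i.e. max xy = 3721/4)
Multipliers: lambda = 61/2, mu_x = 0, mu_y = 0
Complementary slackness: lambda*(x + y - 61) = 61/2*(61/2 + 61/2 - 61) = 0, mu_x*x = 0*61/2 = 0, mu_y*y = 0*61/2 = 0. Satisfied.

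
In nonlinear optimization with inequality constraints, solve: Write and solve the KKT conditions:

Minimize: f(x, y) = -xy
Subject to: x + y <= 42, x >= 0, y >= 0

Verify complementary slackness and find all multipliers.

Problem: min -xy s.t. x + y <= 42 (multiplier lambda), x >= 0 (mu_x), y >= 0 (mu_y)
KKT stationarity: -y + lambda - mu_x = 0, -x + lambda - mu_y = 0, with lambda, mu_x, mu_y >= 0
Complementary slackness: lambda*(x + y - 42) = 0, mu_x*x = 0, mu_y*y = 0
If lambda = 0: y = -mu_x <= 0 and x = -mu_y <= 0 force x = y = 0 with f = 0; but x = y = 21 is feasible with f = -441 < 0, so this is not the minimum. Hence lambda > 0 and x + y = 42.
Try x > 0, y > 0 (so mu_x = mu_y = 0): y = lambda, x = lambda => x = y = lambda
x + y = 42 => 2*lambda = 42 => lambda = 21
x* = y* = 21 > 0, consistent with mu_x = mu_y = 0.
(Any feasible point with x = 0 or y = 0 has f = 0 > -441, so the minimum is not on those boundaries.)
min(-xy) = -441 (i.e. max xy = 441)
Multipliers: lambda = 21, mu_x = 0, mu_y = 0
Complementary slackness: lambda*(x + y - 42) = 21*(21 + 21 - 42) = 0, mu_x*x = 0*21 = 0, mu_y*y = 0*21 = 0. Satisfied.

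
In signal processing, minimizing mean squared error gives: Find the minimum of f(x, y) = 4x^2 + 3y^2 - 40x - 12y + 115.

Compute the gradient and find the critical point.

f(x,y) = 4x^2 + 3y^2 - 40x - 12y + 115
df/dx = 8x + (-40) = 0  =>  x = 5
df/dy = 6y + (-12) = 0  =>  y = 2
f(5, 2) = 4*(5)^2 + 3*(2)^2 + -40*(5) + -12*(2) + 115 = 3
Hessian is diagonal with entries 8, 6 > 0, so this is a minimum.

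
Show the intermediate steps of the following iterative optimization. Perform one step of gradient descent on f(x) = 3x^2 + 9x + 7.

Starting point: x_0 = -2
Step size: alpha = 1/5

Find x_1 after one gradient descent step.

f(x) = 3x^2 + 9x + 7
f'(x) = 6x + 9
f'(-2) = 6*-2 + (9) = -3
x_1 = x_0 - alpha * f'(x_0) = -2 - 1/5 * -3 = -7/5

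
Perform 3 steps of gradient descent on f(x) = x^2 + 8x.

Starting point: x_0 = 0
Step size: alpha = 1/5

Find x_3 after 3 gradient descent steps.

f(x) = x^2 + 8x, f'(x) = 2x + (8)
Step 1: f'(0) = 8, x_1 = 0 - 1/5 * 8 = -8/5
Step 2: f'(-8/5) = 24/5, x_2 = -8/5 - 1/5 * 24/5 = -64/25
Step 3: f'(-64/25) = 72/25, x_3 = -64/25 - 1/5 * 72/25 = -392/125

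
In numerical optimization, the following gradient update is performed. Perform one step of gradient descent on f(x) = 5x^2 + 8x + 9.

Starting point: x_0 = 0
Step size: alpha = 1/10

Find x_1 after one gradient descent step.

f(x) = 5x^2 + 8x + 9
f'(x) = 10x + 8
f'(0) = 10*0 + (8) = 8
x_1 = x_0 - alpha * f'(x_0) = 0 - 1/10 * 8 = -4/5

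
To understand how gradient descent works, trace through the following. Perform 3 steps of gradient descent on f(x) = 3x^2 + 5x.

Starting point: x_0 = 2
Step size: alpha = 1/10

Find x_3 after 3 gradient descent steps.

f(x) = 3x^2 + 5x, f'(x) = 6x + (5)
Step 1: f'(2) = 17, x_1 = 2 - 1/10 * 17 = 3/10
Step 2: f'(3/10) = 34/5, x_2 = 3/10 - 1/10 * 34/5 = -19/50
Step 3: f'(-19/50) = 68/25, x_3 = -19/50 - 1/10 * 68/25 = -163/250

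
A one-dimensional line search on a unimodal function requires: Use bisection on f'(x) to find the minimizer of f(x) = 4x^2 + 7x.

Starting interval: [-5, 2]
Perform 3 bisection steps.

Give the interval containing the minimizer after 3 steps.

Finding critical point of f(x) = 4x^2 + 7x using bisection on f'(x) = 8x + 7.
f'(x) = 0 when x = -7/8.
Starting interval: [-5, 2]
Step 1: mid = -3/2, f'(mid) = -5, new interval = [-3/2, 2]
Step 2: mid = 1/4, f'(mid) = 9, new interval = [-3/2, 1/4]
Step 3: mid = -5/8, f'(mid) = 2, new interval = [-3/2, -5/8]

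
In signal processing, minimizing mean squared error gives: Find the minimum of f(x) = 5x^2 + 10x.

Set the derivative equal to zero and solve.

f(x) = 5x^2 + 10x
f'(x) = 10x + (10) = 0
x = -10/10 = -1
f(-1) = -5
Since f''(x) = 10 > 0, this is a minimum.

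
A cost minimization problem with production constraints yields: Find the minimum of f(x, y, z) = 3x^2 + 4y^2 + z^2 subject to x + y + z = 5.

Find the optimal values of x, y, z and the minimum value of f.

Using Lagrange multipliers on f = 3x^2 + 4y^2 + z^2 with constraint x + y + z = 5:
Conditions: 2*3*x = lambda, 2*4*y = lambda, 2*1*z = lambda
So x = lambda/6, y = lambda/8, z = lambda/2
Substituting into constraint: lambda * (19/24) = 5
lambda = 120/19
x = 20/19, y = 15/19, z = 60/19
Minimum value = 300/19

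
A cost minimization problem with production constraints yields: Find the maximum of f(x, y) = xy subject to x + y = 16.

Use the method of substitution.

Substitute y = 16 - x into f(x,y) = xy:
g(x) = x(16 - x) = 16x - x^2
g'(x) = 16 - 2x = 0  =>  x = 8
y = 16 - 8 = 8
Maximum value = 8 * 8 = 64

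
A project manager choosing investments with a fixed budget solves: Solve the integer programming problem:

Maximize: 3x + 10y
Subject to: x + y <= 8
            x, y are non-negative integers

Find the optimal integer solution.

Objective: 3x + 10y, constraint: x + y <= 8
Coefficient of y is 10 > coefficient of x is 3, so allocate the entire budget to y.
Optimal: x = 0, y = 8, value = 80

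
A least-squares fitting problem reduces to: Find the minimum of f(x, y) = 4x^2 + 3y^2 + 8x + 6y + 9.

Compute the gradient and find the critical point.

f(x,y) = 4x^2 + 3y^2 + 8x + 6y + 9
df/dx = 8x + (8) = 0  =>  x = -1
df/dy = 6y + (6) = 0  =>  y = -1
f(-1, -1) = 4*(-1)^2 + 3*(-1)^2 + 8*(-1) + 6*(-1) + 9 = 2
Hessian is diagonal with entries 8, 6 > 0, so this is a minimum.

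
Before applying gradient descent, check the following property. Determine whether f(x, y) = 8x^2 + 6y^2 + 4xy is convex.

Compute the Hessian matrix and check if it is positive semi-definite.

f(x,y) = 8x^2 + 6y^2 + 4xy
Hessian H = [[16, 4], [4, 12]]
trace(H) = 28, det(H) = 176
Eigenvalues: (28 +/- sqrt(80)) / 2 = 18.47, 9.528
Since both eigenvalues > 0, f is convex.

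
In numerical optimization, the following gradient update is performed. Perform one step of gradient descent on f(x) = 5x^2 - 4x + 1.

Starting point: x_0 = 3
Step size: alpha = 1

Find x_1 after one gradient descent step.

f(x) = 5x^2 - 4x + 1
f'(x) = 10x - 4
f'(3) = 10*3 + (-4) = 26
x_1 = x_0 - alpha * f'(x_0) = 3 - 1 * 26 = -23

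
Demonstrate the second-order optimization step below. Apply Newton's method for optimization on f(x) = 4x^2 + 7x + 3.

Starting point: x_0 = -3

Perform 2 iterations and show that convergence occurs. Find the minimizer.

f(x) = 4x^2 + 7x + 3, f'(x) = 8x + (7), f''(x) = 8
Step 1: f'(-3) = -17, x_1 = -3 - -17/8 = -7/8
Step 2: f'(-7/8) = 0, x_2 = -7/8 (converged)
Newton's method converges in 1 step for quadratics.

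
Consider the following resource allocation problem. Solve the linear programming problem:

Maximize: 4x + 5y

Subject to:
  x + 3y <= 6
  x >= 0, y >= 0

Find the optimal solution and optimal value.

The feasible region has vertices at [(0, 0), (6, 0), (0, 2)].
Checking objective 4x + 5y at each vertex:
  (0, 0): 4*0 + 5*0 = 0
  (6, 0): 4*6 + 5*0 = 24
  (0, 2): 4*0 + 5*2 = 10
Maximum is 24 at (6, 0).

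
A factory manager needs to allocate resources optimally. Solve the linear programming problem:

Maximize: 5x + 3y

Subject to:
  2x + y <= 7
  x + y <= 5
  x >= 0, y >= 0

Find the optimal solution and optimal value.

Feasible vertices: (0, 0), (0, 5), (2, 3), (7/2, 0)
Objective 5x + 3y at each:
  (0, 0): 0
  (0, 5): 15
  (2, 3): 19
  (7/2, 0): 35/2
Maximum is 19 at (2, 3).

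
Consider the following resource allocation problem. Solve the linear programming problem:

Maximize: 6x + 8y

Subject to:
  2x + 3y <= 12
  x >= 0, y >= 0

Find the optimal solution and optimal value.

The feasible region has vertices at [(0, 0), (6, 0), (0, 4)].
Checking objective 6x + 8y at each vertex:
  (0, 0): 6*0 + 8*0 = 0
  (6, 0): 6*6 + 8*0 = 36
  (0, 4): 6*0 + 8*4 = 32
Maximum is 36 at (6, 0).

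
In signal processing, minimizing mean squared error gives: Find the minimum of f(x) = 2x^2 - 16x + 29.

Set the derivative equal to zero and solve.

f(x) = 2x^2 - 16x + 29
f'(x) = 4x + (-16) = 0
x = 16/4 = 4
f(4) = -3
Since f''(x) = 4 > 0, this is a minimum.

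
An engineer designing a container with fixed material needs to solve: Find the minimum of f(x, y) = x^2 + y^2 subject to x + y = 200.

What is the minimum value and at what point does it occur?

Substitute y = 200 - x into f(x,y) = x^2 + y^2:
g(x) = x^2 + (200 - x)^2 = 2x^2 - 400x + 40000
g'(x) = 4x - 400 = 0  =>  x = 100
y = 200 - 100 = 100
Minimum value = 100^2 + 100^2 = 20000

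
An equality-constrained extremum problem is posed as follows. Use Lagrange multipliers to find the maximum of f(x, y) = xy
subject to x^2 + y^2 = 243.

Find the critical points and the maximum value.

Lagrange conditions: y = 2*lambda*x and x = 2*lambda*y
If x = 0 then y = 0, violating the constraint, so x, y != 0.
Dividing: y/x = x/y => x^2 = y^2 => y = x or y = -x
Constraint: 2x^2 = 243 => x^2 = 243/2 => x = +/-sqrt(243/2)
Critical points: (sqrt(243/2), sqrt(243/2)), (-sqrt(243/2), -sqrt(243/2)), (sqrt(243/2), -sqrt(243/2)), (-sqrt(243/2), sqrt(243/2))
  y = x:  xy = x^2 = 243/2  at (sqrt(243/2), sqrt(243/2)) and (-sqrt(243/2), -sqrt(243/2))
  y = -x: xy = -x^2 = -243/2 at (sqrt(243/2), -sqrt(243/2)) and (-sqrt(243/2), sqrt(243/2))
Maximum xy = 243/2 at (sqrt(243/2), sqrt(243/2)) and (-sqrt(243/2), -sqrt(243/2))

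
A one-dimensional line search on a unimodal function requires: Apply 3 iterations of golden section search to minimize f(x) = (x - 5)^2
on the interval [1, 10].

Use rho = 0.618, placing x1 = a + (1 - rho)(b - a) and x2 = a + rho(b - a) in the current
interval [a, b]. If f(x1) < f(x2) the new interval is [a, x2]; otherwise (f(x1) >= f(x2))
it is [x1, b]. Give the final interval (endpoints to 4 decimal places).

Golden section search for min of f(x) = (x - 5)^2 on [1, 10].
Each step: x1 = a + (1 - rho)(b - a), x2 = a + rho(b - a); if f(x1) < f(x2) keep [a, x2], otherwise keep [x1, b].
Step 1: [1.0000, 10.0000], x1=4.4380 (f=0.3158), x2=6.5620 (f=2.4398); f(x1) < f(x2) => keep [1.0000, 6.5620]
Step 2: [1.0000, 6.5620], x1=3.1247 (f=3.5168), x2=4.4373 (f=0.3166); f(x1) > f(x2) => keep [3.1247, 6.5620]
Step 3: [3.1247, 6.5620], x1=4.4377 (f=0.3161), x2=5.2489 (f=0.0620); f(x1) > f(x2) => keep [4.4377, 6.5620]
Final interval: [4.4377, 6.5620]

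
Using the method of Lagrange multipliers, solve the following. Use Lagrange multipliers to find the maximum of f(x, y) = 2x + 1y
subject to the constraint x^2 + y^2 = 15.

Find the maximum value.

Set up Lagrange conditions: grad f = lambda * grad g
  2 = 2*lambda*x
  1 = 2*lambda*y
From these: x/y = 2/1, so x = 2t, y = 1t for some t.
Substitute into constraint: (2t)^2 + (1t)^2 = 15
  t^2 * 5 = 15
  t = sqrt(15/5)
Maximum = 2*x + 1*y = (2^2 + 1^2)*t = 5 * sqrt(15/5) = sqrt(75)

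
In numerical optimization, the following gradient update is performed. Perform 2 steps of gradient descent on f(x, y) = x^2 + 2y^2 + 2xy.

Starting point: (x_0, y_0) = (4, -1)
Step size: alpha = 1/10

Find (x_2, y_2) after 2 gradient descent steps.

f(x,y) = x^2 + 2y^2 + 2xy
grad_x = 2x + 2y, grad_y = 4y + 2x
Step 1: grad = (6, 4), (17/5, -7/5)
Step 2: grad = (4, 6/5), (3, -38/25)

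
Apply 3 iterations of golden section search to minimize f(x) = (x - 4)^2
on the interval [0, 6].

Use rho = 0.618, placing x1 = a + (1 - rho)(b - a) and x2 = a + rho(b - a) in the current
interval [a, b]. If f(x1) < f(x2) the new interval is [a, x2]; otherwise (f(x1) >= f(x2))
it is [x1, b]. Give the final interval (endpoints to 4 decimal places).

Golden section search for min of f(x) = (x - 4)^2 on [0, 6].
Each step: x1 = a + (1 - rho)(b - a), x2 = a + rho(b - a); if f(x1) < f(x2) keep [a, x2], otherwise keep [x1, b].
Step 1: [0.0000, 6.0000], x1=2.2920 (f=2.9173), x2=3.7080 (f=0.0853); f(x1) > f(x2) => keep [2.2920, 6.0000]
Step 2: [2.2920, 6.0000], x1=3.7085 (f=0.0850), x2=4.5835 (f=0.3405); f(x1) < f(x2) => keep [2.2920, 4.5835]
Step 3: [2.2920, 4.5835], x1=3.1674 (f=0.6933), x2=3.7082 (f=0.0852); f(x1) > f(x2) => keep [3.1674, 4.5835]
Final interval: [3.1674, 4.5835]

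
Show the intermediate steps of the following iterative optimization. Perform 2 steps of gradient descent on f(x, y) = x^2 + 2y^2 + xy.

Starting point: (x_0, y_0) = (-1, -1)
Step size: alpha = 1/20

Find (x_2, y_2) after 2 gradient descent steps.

f(x,y) = x^2 + 2y^2 + xy
grad_x = 2x + 1y, grad_y = 4y + 1x
Step 1: grad = (-3, -5), (-17/20, -3/4)
Step 2: grad = (-49/20, -77/20), (-291/400, -223/400)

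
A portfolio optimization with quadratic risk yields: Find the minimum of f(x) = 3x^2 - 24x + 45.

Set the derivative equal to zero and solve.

f(x) = 3x^2 - 24x + 45
f'(x) = 6x + (-24) = 0
x = 24/6 = 4
f(4) = -3
Since f''(x) = 6 > 0, this is a minimum.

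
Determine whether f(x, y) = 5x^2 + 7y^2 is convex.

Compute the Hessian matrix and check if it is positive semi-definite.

f(x,y) = 5x^2 + 7y^2
Hessian H = [[10, 0], [0, 14]]
trace(H) = 24, det(H) = 140
Eigenvalues: (24 +/- sqrt(16)) / 2 = 14, 10
Since both eigenvalues > 0, f is convex.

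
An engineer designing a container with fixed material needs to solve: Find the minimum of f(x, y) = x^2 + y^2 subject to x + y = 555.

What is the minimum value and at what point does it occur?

Substitute y = 555 - x into f(x,y) = x^2 + y^2:
g(x) = x^2 + (555 - x)^2 = 2x^2 - 1110x + 308025
g'(x) = 4x - 1110 = 0  =>  x = 555/2
y = 555 - 555/2 = 555/2
Minimum value = (555/2)^2 + (555/2)^2 = 308025/2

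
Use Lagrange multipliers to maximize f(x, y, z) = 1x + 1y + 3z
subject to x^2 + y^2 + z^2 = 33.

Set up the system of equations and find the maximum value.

Lagrange conditions: 1 = 2*lambda*x, 1 = 2*lambda*y, 3 = 2*lambda*z
So x:1 = y:1 = z:3, i.e. x = 1t, y = 1t, z = 3t
Constraint: t^2*(1^2 + 1^2 + 3^2) = 33
  t^2 * 11 = 33  =>  t = sqrt(3)
Maximum = 1*1t + 1*1t + 3*3t = 11*sqrt(3) = sqrt(363)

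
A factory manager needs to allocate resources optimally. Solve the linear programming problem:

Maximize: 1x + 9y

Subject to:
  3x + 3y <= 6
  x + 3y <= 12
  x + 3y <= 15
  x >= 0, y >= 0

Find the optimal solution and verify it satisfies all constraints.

Feasible vertices: (0, 0), (0, 2), (2, 0)
Objective 1x + 9y at each vertex:
  (0, 0): 0
  (0, 2): 18
  (2, 0): 2
Maximum is 18 at (0, 2).
Verify constraints at (x, y) = (0, 2):
  3*0 + 3*2 = 6 <= 6 (active)
  1*0 + 3*2 = 6 <= 12
  1*0 + 3*2 = 6 <= 15
  x = 0 >= 0, y = 2 >= 0. All constraints satisfied.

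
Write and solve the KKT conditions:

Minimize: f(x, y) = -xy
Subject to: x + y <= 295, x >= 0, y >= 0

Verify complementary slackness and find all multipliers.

Problem: min -xy s.t. x + y <= 295 (multiplier lambda), x >= 0 (mu_x), y >= 0 (mu_y)
KKT stationarity: -y + lambda - mu_x = 0, -x + lambda - mu_y = 0, with lambda, mu_x, mu_y >= 0
Complementary slackness: lambda*(x + y - 295) = 0, mu_x*x = 0, mu_y*y = 0
If lambda = 0: y = -mu_x <= 0 and x = -mu_y <= 0 force x = y = 0 with f = 0; but x = y = 295/2 is feasible with f = -87025/4 < 0, so this is not the minimum. Hence lambda > 0 and x + y = 295.
Try x > 0, y > 0 (so mu_x = mu_y = 0): y = lambda, x = lambda => x = y = lambda
x + y = 295 => 2*lambda = 295 => lambda = 295/2
x* = y* = 295/2 > 0, consistent with mu_x = mu_y = 0.
(Any feasible point with x = 0 or y = 0 has f = 0 > -87025/4, so the minimum is not on those boundaries.)
min(-xy) = -87025/4 (i.e. max xy = 87025/4)
Multipliers: lambda = 295/2, mu_x = 0, mu_y = 0
Complementary slackness: lambda*(x + y - 295) = 295/2*(295/2 + 295/2 - 295) = 0, mu_x*x = 0*295/2 = 0, mu_y*y = 0*295/2 = 0. Satisfied.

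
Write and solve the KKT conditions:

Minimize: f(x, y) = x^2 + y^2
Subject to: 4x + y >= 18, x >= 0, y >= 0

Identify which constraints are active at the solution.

KKT conditions for min x^2 + y^2 s.t. 4x + 1y >= 18, x >= 0, y >= 0:
Stationarity: 2x = mu*4 + mu_x, 2y = mu*1 + mu_y, with mu, mu_x, mu_y >= 0
Complementary slackness: mu*(4x + y - 18) = 0, mu_x*x = 0, mu_y*y = 0
(0, 0) is infeasible (4*0 + 1*0 < 18), so if mu = 0 stationarity would force x = mu_x/2 >= 0, y = mu_y/2 >= 0 with mu_x*x = mu_y*y = 0, i.e. x = y = 0: contradiction. Hence mu > 0 and 4x + y = 18 is active.
Try x > 0, y > 0 (so mu_x = mu_y = 0): x = 4*mu/2, y = 1*mu/2
Substitute: 4*(4*mu/2) + 1*(1*mu/2) = 18
  mu*17/2 = 18 => mu = 36/17
x* = 72/17 > 0, y* = 18/17 > 0, consistent with mu_x = mu_y = 0.
f is convex and the constraints are linear, so this KKT point is the global minimum.
f* = 324/17
Active constraints: 4x + y >= 18 (holds with equality, mu = 36/17 > 0); x >= 0 and y >= 0 are inactive (mu_x = mu_y = 0).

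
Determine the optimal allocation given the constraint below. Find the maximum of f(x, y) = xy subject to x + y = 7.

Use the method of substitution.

Substitute y = 7 - x into f(x,y) = xy:
g(x) = x(7 - x) = 7x - x^2
g'(x) = 7 - 2x = 0  =>  x = 7/2
y = 7 - 7/2 = 7/2
Maximum value = (7/2) * (7/2) = 49/4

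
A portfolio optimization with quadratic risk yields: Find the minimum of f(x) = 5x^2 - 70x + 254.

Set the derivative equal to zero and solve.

f(x) = 5x^2 - 70x + 254
f'(x) = 10x + (-70) = 0
x = 70/10 = 7
f(7) = 9
Since f''(x) = 10 > 0, this is a minimum.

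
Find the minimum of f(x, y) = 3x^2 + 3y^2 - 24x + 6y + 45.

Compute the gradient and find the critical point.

f(x,y) = 3x^2 + 3y^2 - 24x + 6y + 45
df/dx = 6x + (-24) = 0  =>  x = 4
df/dy = 6y + (6) = 0  =>  y = -1
f(4, -1) = 3*(4)^2 + 3*(-1)^2 + -24*(4) + 6*(-1) + 45 = -6
Hessian is diagonal with entries 6, 6 > 0, so this is a minimum.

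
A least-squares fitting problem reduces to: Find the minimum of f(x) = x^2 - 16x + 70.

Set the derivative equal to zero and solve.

f(x) = x^2 - 16x + 70
f'(x) = 2x + (-16) = 0
x = 16/2 = 8
f(8) = 6
Since f''(x) = 2 > 0, this is a minimum.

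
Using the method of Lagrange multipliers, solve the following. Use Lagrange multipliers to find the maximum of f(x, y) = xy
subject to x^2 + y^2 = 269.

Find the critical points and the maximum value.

Lagrange conditions: y = 2*lambda*x and x = 2*lambda*y
If x = 0 then y = 0, violating the constraint, so x, y != 0.
Dividing: y/x = x/y => x^2 = y^2 => y = x or y = -x
Constraint: 2x^2 = 269 => x^2 = 269/2 => x = +/-sqrt(269/2)
Critical points: (sqrt(269/2), sqrt(269/2)), (-sqrt(269/2), -sqrt(269/2)), (sqrt(269/2), -sqrt(269/2)), (-sqrt(269/2), sqrt(269/2))
  y = x:  xy = x^2 = 269/2  at (sqrt(269/2), sqrt(269/2)) and (-sqrt(269/2), -sqrt(269/2))
  y = -x: xy = -x^2 = -269/2 at (sqrt(269/2), -sqrt(269/2)) and (-sqrt(269/2), sqrt(269/2))
Maximum xy = 269/2 at (sqrt(269/2), sqrt(269/2)) and (-sqrt(269/2), -sqrt(269/2))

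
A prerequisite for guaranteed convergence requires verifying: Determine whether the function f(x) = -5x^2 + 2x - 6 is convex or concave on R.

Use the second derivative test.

f(x) = -5x^2 + 2x - 6
f'(x) = -10x + 2
f''(x) = -10
Since f''(x) = -10 < 0 for all x, f is concave on R.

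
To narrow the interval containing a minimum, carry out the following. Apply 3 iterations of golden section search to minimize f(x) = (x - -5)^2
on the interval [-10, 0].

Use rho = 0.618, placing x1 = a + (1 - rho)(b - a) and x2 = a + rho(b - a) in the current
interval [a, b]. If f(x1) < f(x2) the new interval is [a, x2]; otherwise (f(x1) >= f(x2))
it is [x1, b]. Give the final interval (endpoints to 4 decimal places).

Golden section search for min of f(x) = (x - -5)^2 on [-10, 0].
Each step: x1 = a + (1 - rho)(b - a), x2 = a + rho(b - a); if f(x1) < f(x2) keep [a, x2], otherwise keep [x1, b].
Step 1: [-10.0000, 0.0000], x1=-6.1800 (f=1.3924), x2=-3.8200 (f=1.3924); f(x1) = f(x2) (tie, not '<') => keep [-6.1800, 0.0000]
Step 2: [-6.1800, 0.0000], x1=-3.8192 (f=1.3942), x2=-2.3608 (f=6.9656); f(x1) < f(x2) => keep [-6.1800, -2.3608]
Step 3: [-6.1800, -2.3608], x1=-4.7211 (f=0.0778), x2=-3.8197 (f=1.3931); f(x1) < f(x2) => keep [-6.1800, -3.8197]
Final interval: [-6.1800, -3.8197]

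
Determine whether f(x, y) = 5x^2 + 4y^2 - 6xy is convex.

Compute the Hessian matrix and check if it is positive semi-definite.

f(x,y) = 5x^2 + 4y^2 - 6xy
Hessian H = [[10, -6], [-6, 8]]
trace(H) = 18, det(H) = 44
Eigenvalues: (18 +/- sqrt(148)) / 2 = 15.08, 2.917
Since both eigenvalues > 0, f is convex.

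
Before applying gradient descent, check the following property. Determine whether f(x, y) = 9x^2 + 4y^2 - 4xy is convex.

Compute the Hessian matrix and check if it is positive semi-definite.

f(x,y) = 9x^2 + 4y^2 - 4xy
Hessian H = [[18, -4], [-4, 8]]
trace(H) = 26, det(H) = 128
Eigenvalues: (26 +/- sqrt(164)) / 2 = 19.4, 6.597
Since both eigenvalues > 0, f is convex.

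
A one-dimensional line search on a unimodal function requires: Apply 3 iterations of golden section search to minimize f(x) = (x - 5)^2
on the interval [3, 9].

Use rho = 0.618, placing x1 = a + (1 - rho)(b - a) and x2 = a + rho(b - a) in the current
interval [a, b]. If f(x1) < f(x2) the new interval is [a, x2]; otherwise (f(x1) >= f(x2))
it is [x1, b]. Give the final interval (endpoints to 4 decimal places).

Golden section search for min of f(x) = (x - 5)^2 on [3, 9].
Each step: x1 = a + (1 - rho)(b - a), x2 = a + rho(b - a); if f(x1) < f(x2) keep [a, x2], otherwise keep [x1, b].
Step 1: [3.0000, 9.0000], x1=5.2920 (f=0.0853), x2=6.7080 (f=2.9173); f(x1) < f(x2) => keep [3.0000, 6.7080]
Step 2: [3.0000, 6.7080], x1=4.4165 (f=0.3405), x2=5.2915 (f=0.0850); f(x1) > f(x2) => keep [4.4165, 6.7080]
Step 3: [4.4165, 6.7080], x1=5.2918 (f=0.0852), x2=5.8326 (f=0.6933); f(x1) < f(x2) => keep [4.4165, 5.8326]
Final interval: [4.4165, 5.8326]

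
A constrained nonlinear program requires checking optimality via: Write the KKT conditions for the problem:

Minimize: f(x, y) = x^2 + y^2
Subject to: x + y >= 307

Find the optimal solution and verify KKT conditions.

KKT conditions for min x^2 + y^2 s.t. x + y >= 307:
Stationarity: 2x = mu, 2y = mu
So x = y = mu/2.
Complementary slackness: mu*(x + y - 307) = 0
Primal feasibility: x + y >= 307; dual feasibility: mu >= 0
If mu = 0 then x = y = 0, but 0 + 0 < 307 is infeasible, so the constraint is active.
Constraint active: x + y = 2*(mu/2) = 307 => mu = 307
x = y = 307/2, f = 94249/2
Verify: stationarity 2*(307/2) = 307 = mu; primal 307/2 + 307/2 = 307 >= 307; dual mu = 307 >= 0; complementary slackness 307*(307 - 307) = 0. All KKT conditions hold.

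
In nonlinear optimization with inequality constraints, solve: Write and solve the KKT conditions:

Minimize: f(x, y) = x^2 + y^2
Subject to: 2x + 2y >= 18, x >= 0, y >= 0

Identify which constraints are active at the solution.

KKT conditions for min x^2 + y^2 s.t. 2x + 2y >= 18, x >= 0, y >= 0:
Stationarity: 2x = mu*2 + mu_x, 2y = mu*2 + mu_y, with mu, mu_x, mu_y >= 0
Complementary slackness: mu*(2x + 2y - 18) = 0, mu_x*x = 0, mu_y*y = 0
(0, 0) is infeasible (2*0 + 2*0 < 18), so if mu = 0 stationarity would force x = mu_x/2 >= 0, y = mu_y/2 >= 0 with mu_x*x = mu_y*y = 0, i.e. x = y = 0: contradiction. Hence mu > 0 and 2x + 2y = 18 is active.
Try x > 0, y > 0 (so mu_x = mu_y = 0): x = 2*mu/2, y = 2*mu/2
Substitute: 2*(2*mu/2) + 2*(2*mu/2) = 18
  mu*8/2 = 18 => mu = 9/2
x* = 9/2 > 0, y* = 9/2 > 0, consistent with mu_x = mu_y = 0.
f is convex and the constraints are linear, so this KKT point is the global minimum.
f* = 81/2
Active constraints: 2x + 2y >= 18 (holds with equality, mu = 9/2 > 0); x >= 0 and y >= 0 are inactive (mu_x = mu_y = 0).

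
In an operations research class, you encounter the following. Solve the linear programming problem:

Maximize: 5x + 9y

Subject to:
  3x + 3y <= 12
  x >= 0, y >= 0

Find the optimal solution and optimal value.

The feasible region has vertices at [(0, 0), (4, 0), (0, 4)].
Checking objective 5x + 9y at each vertex:
  (0, 0): 5*0 + 9*0 = 0
  (4, 0): 5*4 + 9*0 = 20
  (0, 4): 5*0 + 9*4 = 36
Maximum is 36 at (0, 4).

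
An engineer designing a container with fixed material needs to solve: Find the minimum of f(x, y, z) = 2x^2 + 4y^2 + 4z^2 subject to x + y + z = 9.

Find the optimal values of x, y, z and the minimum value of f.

Using Lagrange multipliers on f = 2x^2 + 4y^2 + 4z^2 with constraint x + y + z = 9:
Conditions: 2*2*x = lambda, 2*4*y = lambda, 2*4*z = lambda
So x = lambda/4, y = lambda/8, z = lambda/8
Substituting into constraint: lambda * (1/2) = 9
lambda = 18
x = 9/2, y = 9/4, z = 9/4
Minimum value = 81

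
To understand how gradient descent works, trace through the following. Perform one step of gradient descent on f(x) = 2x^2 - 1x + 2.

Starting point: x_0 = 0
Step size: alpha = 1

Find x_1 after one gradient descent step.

f(x) = 2x^2 - 1x + 2
f'(x) = 4x - 1
f'(0) = 4*0 + (-1) = -1
x_1 = x_0 - alpha * f'(x_0) = 0 - 1 * -1 = 1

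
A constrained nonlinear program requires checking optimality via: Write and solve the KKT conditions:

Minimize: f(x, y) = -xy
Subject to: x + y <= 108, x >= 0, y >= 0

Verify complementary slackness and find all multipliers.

Problem: min -xy s.t. x + y <= 108 (multiplier lambda), x >= 0 (mu_x), y >= 0 (mu_y)
KKT stationarity: -y + lambda - mu_x = 0, -x + lambda - mu_y = 0, with lambda, mu_x, mu_y >= 0
Complementary slackness: lambda*(x + y - 108) = 0, mu_x*x = 0, mu_y*y = 0
If lambda = 0: y = -mu_x <= 0 and x = -mu_y <= 0 force x = y = 0 with f = 0; but x = y = 54 is feasible with f = -2916 < 0, so this is not the minimum. Hence lambda > 0 and x + y = 108.
Try x > 0, y > 0 (so mu_x = mu_y = 0): y = lambda, x = lambda => x = y = lambda
x + y = 108 => 2*lambda = 108 => lambda = 54
x* = y* = 54 > 0, consistent with mu_x = mu_y = 0.
(Any feasible point with x = 0 or y = 0 has f = 0 > -2916, so the minimum is not on those boundaries.)
min(-xy) = -2916 (i.e. max xy = 2916)
Multipliers: lambda = 54, mu_x = 0, mu_y = 0
Complementary slackness: lambda*(x + y - 108) = 54*(54 + 54 - 108) = 0, mu_x*x = 0*54 = 0, mu_y*y = 0*54 = 0. Satisfied.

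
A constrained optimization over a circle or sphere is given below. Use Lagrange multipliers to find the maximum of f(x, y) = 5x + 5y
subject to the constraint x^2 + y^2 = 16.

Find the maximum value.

Set up Lagrange conditions: grad f = lambda * grad g
  5 = 2*lambda*x
  5 = 2*lambda*y
From these: x/y = 5/5, so x = 5t, y = 5t for some t.
Substitute into constraint: (5t)^2 + (5t)^2 = 16
  t^2 * 50 = 16
  t = sqrt(16/50)
Maximum = 5*x + 5*y = (5^2 + 5^2)*t = 50 * sqrt(16/50) = sqrt(800)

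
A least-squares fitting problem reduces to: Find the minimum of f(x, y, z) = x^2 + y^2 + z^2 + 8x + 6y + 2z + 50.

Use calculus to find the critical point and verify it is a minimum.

f(x,y,z) = x^2 + y^2 + z^2 + 8x + 6y + 2z + 50
df/dx = 2x + (8) = 0 => x = -4
df/dy = 2y + (6) = 0 => y = -3
df/dz = 2z + (2) = 0 => z = -1
f(-4,-3,-1) = 1*(-4)^2 + 1*(-3)^2 + 1*(-1)^2 + 8*(-4) + 6*(-3) + 2*(-1) + 50 = 24
Hessian is diagonal with entries 2, 2, 2 > 0, confirmed minimum.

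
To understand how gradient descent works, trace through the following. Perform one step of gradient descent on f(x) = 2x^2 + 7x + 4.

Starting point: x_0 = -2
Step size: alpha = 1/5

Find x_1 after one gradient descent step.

f(x) = 2x^2 + 7x + 4
f'(x) = 4x + 7
f'(-2) = 4*-2 + (7) = -1
x_1 = x_0 - alpha * f'(x_0) = -2 - 1/5 * -1 = -9/5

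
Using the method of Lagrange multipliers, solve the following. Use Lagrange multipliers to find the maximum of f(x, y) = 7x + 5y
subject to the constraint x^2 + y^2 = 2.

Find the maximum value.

Set up Lagrange conditions: grad f = lambda * grad g
  7 = 2*lambda*x
  5 = 2*lambda*y
From these: x/y = 7/5, so x = 7t, y = 5t for some t.
Substitute into constraint: (7t)^2 + (5t)^2 = 2
  t^2 * 74 = 2
  t = sqrt(2/74)
Maximum = 7*x + 5*y = (7^2 + 5^2)*t = 74 * sqrt(2/74) = sqrt(148)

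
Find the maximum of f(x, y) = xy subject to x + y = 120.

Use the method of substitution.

Substitute y = 120 - x into f(x,y) = xy:
g(x) = x(120 - x) = 120x - x^2
g'(x) = 120 - 2x = 0  =>  x = 60
y = 120 - 60 = 60
Maximum value = 60 * 60 = 3600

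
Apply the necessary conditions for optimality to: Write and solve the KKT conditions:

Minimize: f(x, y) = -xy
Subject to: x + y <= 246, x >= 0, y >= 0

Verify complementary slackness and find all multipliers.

Problem: min -xy s.t. x + y <= 246 (multiplier lambda), x >= 0 (mu_x), y >= 0 (mu_y)
KKT stationarity: -y + lambda - mu_x = 0, -x + lambda - mu_y = 0, with lambda, mu_x, mu_y >= 0
Complementary slackness: lambda*(x + y - 246) = 0, mu_x*x = 0, mu_y*y = 0
If lambda = 0: y = -mu_x <= 0 and x = -mu_y <= 0 force x = y = 0 with f = 0; but x = y = 123 is feasible with f = -15129 < 0, so this is not the minimum. Hence lambda > 0 and x + y = 246.
Try x > 0, y > 0 (so mu_x = mu_y = 0): y = lambda, x = lambda => x = y = lambda
x + y = 246 => 2*lambda = 246 => lambda = 123
x* = y* = 123 > 0, consistent with mu_x = mu_y = 0.
(Any feasible point with x = 0 or y = 0 has f = 0 > -15129, so the minimum is not on those boundaries.)
min(-xy) = -15129 (i.e. max xy = 15129)
Multipliers: lambda = 123, mu_x = 0, mu_y = 0
Complementary slackness: lambda*(x + y - 246) = 123*(123 + 123 - 246) = 0, mu_x*x = 0*123 = 0, mu_y*y = 0*123 = 0. Satisfied.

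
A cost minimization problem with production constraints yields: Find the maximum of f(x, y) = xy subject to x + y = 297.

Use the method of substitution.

Substitute y = 297 - x into f(x,y) = xy:
g(x) = x(297 - x) = 297x - x^2
g'(x) = 297 - 2x = 0  =>  x = 297/2
y = 297 - 297/2 = 297/2
Maximum value = (297/2) * (297/2) = 88209/4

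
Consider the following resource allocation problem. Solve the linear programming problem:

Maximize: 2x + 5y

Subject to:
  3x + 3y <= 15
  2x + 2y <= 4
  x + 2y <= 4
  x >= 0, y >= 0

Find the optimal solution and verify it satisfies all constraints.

Feasible vertices: (0, 0), (0, 2), (2, 0)
Objective 2x + 5y at each vertex:
  (0, 0): 0
  (0, 2): 10
  (2, 0): 4
Maximum is 10 at (0, 2).
Verify constraints at (x, y) = (0, 2):
  3*0 + 3*2 = 6 <= 15
  2*0 + 2*2 = 4 <= 4 (active)
  1*0 + 2*2 = 4 <= 4 (active)
  x = 0 >= 0, y = 2 >= 0. All constraints satisfied.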